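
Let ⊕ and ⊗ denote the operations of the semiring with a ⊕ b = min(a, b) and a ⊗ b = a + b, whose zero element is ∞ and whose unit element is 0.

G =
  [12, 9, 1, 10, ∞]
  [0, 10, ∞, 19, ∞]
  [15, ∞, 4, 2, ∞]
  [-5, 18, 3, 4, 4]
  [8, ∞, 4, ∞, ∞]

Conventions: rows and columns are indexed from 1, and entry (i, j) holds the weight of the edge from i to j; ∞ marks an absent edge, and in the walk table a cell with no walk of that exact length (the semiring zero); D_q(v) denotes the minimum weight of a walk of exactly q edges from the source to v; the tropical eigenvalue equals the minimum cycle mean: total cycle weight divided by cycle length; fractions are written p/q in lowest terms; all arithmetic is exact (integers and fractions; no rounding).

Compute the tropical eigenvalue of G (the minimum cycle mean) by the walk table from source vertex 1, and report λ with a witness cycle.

q=0: [0, ∞, ∞, ∞, ∞]
q=1: [12, 9, 1, 10, ∞]
q=2: [5, 19, 5, 3, 14]
q=3: [-2, 14, 6, 7, 7]
q=4: [2, 7, -1, 8, 11]
q=5: [3, 11, 3, 1, 12]
Optimal cycle mean attained by: cycle 1->3->4->1, total 1 + 2 + (-5), length 3.
Answer: λ = -2/3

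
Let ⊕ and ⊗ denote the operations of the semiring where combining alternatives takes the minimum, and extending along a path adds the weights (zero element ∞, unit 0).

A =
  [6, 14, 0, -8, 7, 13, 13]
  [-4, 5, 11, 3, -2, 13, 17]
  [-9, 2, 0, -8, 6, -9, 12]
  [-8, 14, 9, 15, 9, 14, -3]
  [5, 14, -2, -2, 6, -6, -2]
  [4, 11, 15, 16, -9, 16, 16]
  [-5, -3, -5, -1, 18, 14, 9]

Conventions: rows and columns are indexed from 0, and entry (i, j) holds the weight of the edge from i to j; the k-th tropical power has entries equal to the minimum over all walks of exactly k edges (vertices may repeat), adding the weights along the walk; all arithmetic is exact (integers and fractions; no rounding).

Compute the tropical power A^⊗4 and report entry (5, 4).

A^⊗2:
  [-16, 2, 0, -8, 1, -9, -11]
  [-5, 10, -4, -12, 3, -8, -4]
  [-16, 2, -9, -17, -18, -9, -11]
  [-8, -6, -8, -16, -1, 0, 5]
  [-11, -5, -7, -10, -15, -11, -5]
  [-4, 5, -11, -11, -3, -15, -11]
  [-14, -3, -5, -13, -5, -14, -4]
A^⊗3:
  [-16, -14, -16, -24, -18, -9, -11]
  [-20, -7, -9, -13, -17, -13, -15]
  [-25, -14, -20, -24, -18, -24, -20]
  [-24, -6, -8, -16, -9, -17, -19]
  [-18, -8, -17, -19, -20, -21, -17]
  [-20, -14, -16, -19, -24, -20, -14]
  [-21, -7, -14, -22, -23, -14, -16]
A^⊗4:
  [-32, -14, -20, -24, -18, -25, -27]
  [-21, -18, -20, -28, -22, -23, -19]
  [-32, -23, -25, -33, -33, -29, -27]
  [-24, -22, -24, -32, -26, -17, -19]
  [-27, -20, -22, -26, -30, -26, -22]
  [-27, -17, -26, -28, -29, -30, -26]
  [-30, -19, -25, -29, -23, -29, -25]
Key observation: the optimum is the walk 5->4->2->5->4, with weight (-9) + (-2) + (-9) + (-9) = -29.
Optimal value attained by: walk 5->4->2->5->4.
Answer: (A^⊗4)[5][4] = -29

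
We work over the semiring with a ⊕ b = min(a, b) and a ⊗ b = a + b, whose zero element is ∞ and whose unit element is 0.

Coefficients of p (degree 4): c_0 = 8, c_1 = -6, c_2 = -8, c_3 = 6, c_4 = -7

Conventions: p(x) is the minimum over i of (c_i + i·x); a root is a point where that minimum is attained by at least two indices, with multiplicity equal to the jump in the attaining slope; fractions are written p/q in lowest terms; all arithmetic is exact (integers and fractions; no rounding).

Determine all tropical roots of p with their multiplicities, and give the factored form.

hull edge (i=0, c=8) to (i=1, c=-6): slope -14, span 1
hull edge (i=1, c=-6) to (i=2, c=-8): slope -2, span 1
hull edge (i=2, c=-8) to (i=4, c=-7): slope 1/2, span 2
Factored form: p(x) = -7 ⊗ (x ⊕ (-1/2)) ⊗ (x ⊕ (-1/2)) ⊗ (x ⊕ 2) ⊗ (x ⊕ 14)
Answer: roots = -1/2 (mult 2), 2 (mult 1), 14 (mult 1)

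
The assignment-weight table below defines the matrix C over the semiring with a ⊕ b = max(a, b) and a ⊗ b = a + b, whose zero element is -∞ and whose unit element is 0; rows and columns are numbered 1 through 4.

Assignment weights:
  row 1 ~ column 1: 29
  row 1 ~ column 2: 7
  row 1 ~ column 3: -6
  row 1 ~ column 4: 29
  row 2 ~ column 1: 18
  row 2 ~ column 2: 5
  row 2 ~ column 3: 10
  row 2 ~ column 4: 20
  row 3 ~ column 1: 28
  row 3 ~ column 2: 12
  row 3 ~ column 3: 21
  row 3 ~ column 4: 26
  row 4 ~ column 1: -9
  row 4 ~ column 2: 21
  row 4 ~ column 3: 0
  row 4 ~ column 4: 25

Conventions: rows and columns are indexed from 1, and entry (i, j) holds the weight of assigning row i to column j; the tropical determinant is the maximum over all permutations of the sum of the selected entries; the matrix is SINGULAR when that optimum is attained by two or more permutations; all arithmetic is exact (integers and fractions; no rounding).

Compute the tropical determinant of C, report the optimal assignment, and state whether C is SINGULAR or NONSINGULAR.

σ = (1, 2, 3, 4): 29 + 5 + 21 + 25 = 80
σ = (1, 2, 4, 3): 29 + 5 + 26 + 0 = 60
σ = (1, 3, 2, 4): 29 + 10 + 12 + 25 = 76
σ = (1, 3, 4, 2): 29 + 10 + 26 + 21 = 86
σ = (1, 4, 2, 3): 29 + 20 + 12 + 0 = 61
σ = (1, 4, 3, 2): 29 + 20 + 21 + 21 = 91
σ = (2, 1, 3, 4): 7 + 18 + 21 + 25 = 71
σ = (2, 1, 4, 3): 7 + 18 + 26 + 0 = 51
σ = (2, 3, 1, 4): 7 + 10 + 28 + 25 = 70
σ = (2, 3, 4, 1): 7 + 10 + 26 + (-9) = 34
σ = (2, 4, 1, 3): 7 + 20 + 28 + 0 = 55
σ = (2, 4, 3, 1): 7 + 20 + 21 + (-9) = 39
σ = (3, 1, 2, 4): (-6) + 18 + 12 + 25 = 49
σ = (3, 1, 4, 2): (-6) + 18 + 26 + 21 = 59
σ = (3, 2, 1, 4): (-6) + 5 + 28 + 25 = 52
σ = (3, 2, 4, 1): (-6) + 5 + 26 + (-9) = 16
σ = (3, 4, 1, 2): (-6) + 20 + 28 + 21 = 63
σ = (3, 4, 2, 1): (-6) + 20 + 12 + (-9) = 17
σ = (4, 1, 2, 3): 29 + 18 + 12 + 0 = 59
σ = (4, 1, 3, 2): 29 + 18 + 21 + 21 = 89
σ = (4, 2, 1, 3): 29 + 5 + 28 + 0 = 62
σ = (4, 2, 3, 1): 29 + 5 + 21 + (-9) = 46
σ = (4, 3, 1, 2): 29 + 10 + 28 + 21 = 88
σ = (4, 3, 2, 1): 29 + 10 + 12 + (-9) = 42
Optimal value attained by: σ = (1, 4, 3, 2).
Answer: det⊕(C) = 91; verdict: NONSINGULAR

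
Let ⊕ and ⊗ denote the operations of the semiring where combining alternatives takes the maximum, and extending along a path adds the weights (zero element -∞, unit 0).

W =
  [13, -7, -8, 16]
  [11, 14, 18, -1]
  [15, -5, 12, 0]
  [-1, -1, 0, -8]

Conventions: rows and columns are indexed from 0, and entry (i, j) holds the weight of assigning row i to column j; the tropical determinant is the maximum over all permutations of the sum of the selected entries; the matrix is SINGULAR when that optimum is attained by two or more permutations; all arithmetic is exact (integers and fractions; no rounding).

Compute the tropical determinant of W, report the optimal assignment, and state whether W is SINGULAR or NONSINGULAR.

σ = (0, 1, 2, 3): 13 + 14 + 12 + (-8) = 31
σ = (0, 1, 3, 2): 13 + 14 + 0 + 0 = 27
σ = (0, 2, 1, 3): 13 + 18 + (-5) + (-8) = 18
σ = (0, 2, 3, 1): 13 + 18 + 0 + (-1) = 30
σ = (0, 3, 1, 2): 13 + (-1) + (-5) + 0 = 7
σ = (0, 3, 2, 1): 13 + (-1) + 12 + (-1) = 23
σ = (1, 0, 2, 3): (-7) + 11 + 12 + (-8) = 8
σ = (1, 0, 3, 2): (-7) + 11 + 0 + 0 = 4
σ = (1, 2, 0, 3): (-7) + 18 + 15 + (-8) = 18
σ = (1, 2, 3, 0): (-7) + 18 + 0 + (-1) = 10
σ = (1, 3, 0, 2): (-7) + (-1) + 15 + 0 = 7
σ = (1, 3, 2, 0): (-7) + (-1) + 12 + (-1) = 3
σ = (2, 0, 1, 3): (-8) + 11 + (-5) + (-8) = -10
σ = (2, 0, 3, 1): (-8) + 11 + 0 + (-1) = 2
σ = (2, 1, 0, 3): (-8) + 14 + 15 + (-8) = 13
σ = (2, 1, 3, 0): (-8) + 14 + 0 + (-1) = 5
σ = (2, 3, 0, 1): (-8) + (-1) + 15 + (-1) = 5
σ = (2, 3, 1, 0): (-8) + (-1) + (-5) + (-1) = -15
σ = (3, 0, 1, 2): 16 + 11 + (-5) + 0 = 22
σ = (3, 0, 2, 1): 16 + 11 + 12 + (-1) = 38
σ = (3, 1, 0, 2): 16 + 14 + 15 + 0 = 45
σ = (3, 1, 2, 0): 16 + 14 + 12 + (-1) = 41
σ = (3, 2, 0, 1): 16 + 18 + 15 + (-1) = 48
σ = (3, 2, 1, 0): 16 + 18 + (-5) + (-1) = 28
Optimal value attained by: σ = (3, 2, 0, 1).
Answer: det⊕(W) = 48; verdict: NONSINGULAR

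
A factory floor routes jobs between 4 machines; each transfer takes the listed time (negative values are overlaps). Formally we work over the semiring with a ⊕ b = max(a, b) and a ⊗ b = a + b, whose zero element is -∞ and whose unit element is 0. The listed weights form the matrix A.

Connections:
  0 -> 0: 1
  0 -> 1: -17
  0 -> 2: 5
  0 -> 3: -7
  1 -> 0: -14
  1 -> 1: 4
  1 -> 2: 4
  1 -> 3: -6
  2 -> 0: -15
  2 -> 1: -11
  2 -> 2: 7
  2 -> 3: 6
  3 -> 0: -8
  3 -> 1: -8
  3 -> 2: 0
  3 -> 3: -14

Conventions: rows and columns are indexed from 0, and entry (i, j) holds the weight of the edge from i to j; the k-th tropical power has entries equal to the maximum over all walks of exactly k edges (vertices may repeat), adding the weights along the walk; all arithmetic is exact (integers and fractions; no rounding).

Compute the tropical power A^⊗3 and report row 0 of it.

A^⊗2:
  [2, -6, 12, 11]
  [-10, 8, 11, 10]
  [-2, -2, 14, 13]
  [-7, -4, 7, 6]
A^⊗3:
  [3, 3, 19, 18]
  [2, 12, 18, 17]
  [5, 5, 21, 20]
  [-2, 0, 14, 13]
Answer: row 0 of A^⊗3 = [3, 3, 19, 18]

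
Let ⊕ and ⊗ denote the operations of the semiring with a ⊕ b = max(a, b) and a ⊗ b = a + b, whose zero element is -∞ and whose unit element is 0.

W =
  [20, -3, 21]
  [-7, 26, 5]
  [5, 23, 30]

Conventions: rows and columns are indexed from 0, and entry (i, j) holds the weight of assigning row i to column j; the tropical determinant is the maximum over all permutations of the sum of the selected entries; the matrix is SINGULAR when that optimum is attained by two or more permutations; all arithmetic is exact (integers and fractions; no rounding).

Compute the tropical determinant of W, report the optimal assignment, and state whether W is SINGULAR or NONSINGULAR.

σ = (0, 1, 2): 20 + 26 + 30 = 76
σ = (0, 2, 1): 20 + 5 + 23 = 48
σ = (1, 0, 2): (-3) + (-7) + 30 = 20
σ = (1, 2, 0): (-3) + 5 + 5 = 7
σ = (2, 0, 1): 21 + (-7) + 23 = 37
σ = (2, 1, 0): 21 + 26 + 5 = 52
Optimal value attained by: σ = (0, 1, 2).
Answer: det⊕(W) = 76; verdict: NONSINGULAR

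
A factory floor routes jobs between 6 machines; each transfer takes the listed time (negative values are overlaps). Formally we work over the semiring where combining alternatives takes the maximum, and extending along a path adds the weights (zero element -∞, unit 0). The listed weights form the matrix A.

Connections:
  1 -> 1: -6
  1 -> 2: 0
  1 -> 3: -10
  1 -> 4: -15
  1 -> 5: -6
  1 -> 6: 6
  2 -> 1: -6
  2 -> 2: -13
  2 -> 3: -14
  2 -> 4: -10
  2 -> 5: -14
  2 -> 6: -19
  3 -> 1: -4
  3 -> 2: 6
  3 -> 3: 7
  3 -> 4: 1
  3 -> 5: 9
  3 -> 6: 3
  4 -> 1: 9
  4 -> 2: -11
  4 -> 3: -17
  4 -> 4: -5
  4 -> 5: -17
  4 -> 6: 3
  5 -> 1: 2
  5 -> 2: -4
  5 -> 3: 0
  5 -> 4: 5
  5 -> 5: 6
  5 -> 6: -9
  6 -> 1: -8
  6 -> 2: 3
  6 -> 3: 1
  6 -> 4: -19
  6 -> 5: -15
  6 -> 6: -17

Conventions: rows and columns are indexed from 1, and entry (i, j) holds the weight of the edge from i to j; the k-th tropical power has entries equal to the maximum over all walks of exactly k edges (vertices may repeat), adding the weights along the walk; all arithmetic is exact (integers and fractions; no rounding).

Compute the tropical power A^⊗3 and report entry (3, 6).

A^⊗2:
  [-2, 9, 7, -1, 0, 0]
  [-1, -6, -7, -9, -5, 0]
  [11, 13, 14, 14, 16, 10]
  [4, 9, 4, -6, 3, 15]
  [14, 6, 7, 11, 12, 8]
  [-3, 7, 8, 2, 10, 4]
A^⊗3:
  [8, 13, 14, 8, 16, 10]
  [0, 3, 1, 0, 2, 5]
  [23, 20, 21, 21, 23, 17]
  [7, 18, 16, 8, 13, 10]
  [20, 14, 14, 17, 18, 20]
  [12, 14, 15, 15, 17, 11]
Key observation: the optimum is the walk 3->3->3->6, with weight 7 + 7 + 3 = 17.
Optimal value attained by: walk 3->3->3->6.
Answer: (A^⊗3)[3][6] = 17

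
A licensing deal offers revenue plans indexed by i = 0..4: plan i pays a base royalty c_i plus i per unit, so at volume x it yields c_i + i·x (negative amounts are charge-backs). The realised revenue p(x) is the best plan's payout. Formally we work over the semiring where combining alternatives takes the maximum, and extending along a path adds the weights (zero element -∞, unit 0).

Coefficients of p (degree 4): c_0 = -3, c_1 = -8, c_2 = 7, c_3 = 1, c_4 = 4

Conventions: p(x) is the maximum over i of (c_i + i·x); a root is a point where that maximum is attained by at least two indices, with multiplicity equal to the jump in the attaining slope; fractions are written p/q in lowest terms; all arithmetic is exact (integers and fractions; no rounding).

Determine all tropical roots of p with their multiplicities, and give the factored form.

hull edge (i=0, c=-3) to (i=2, c=7): slope 5, span 2
hull edge (i=2, c=7) to (i=4, c=4): slope -3/2, span 2
Factored form: p(x) = 4 ⊗ (x ⊕ (-5)) ⊗ (x ⊕ (-5)) ⊗ (x ⊕ 3/2) ⊗ (x ⊕ 3/2)
Answer: roots = -5 (mult 2), 3/2 (mult 2)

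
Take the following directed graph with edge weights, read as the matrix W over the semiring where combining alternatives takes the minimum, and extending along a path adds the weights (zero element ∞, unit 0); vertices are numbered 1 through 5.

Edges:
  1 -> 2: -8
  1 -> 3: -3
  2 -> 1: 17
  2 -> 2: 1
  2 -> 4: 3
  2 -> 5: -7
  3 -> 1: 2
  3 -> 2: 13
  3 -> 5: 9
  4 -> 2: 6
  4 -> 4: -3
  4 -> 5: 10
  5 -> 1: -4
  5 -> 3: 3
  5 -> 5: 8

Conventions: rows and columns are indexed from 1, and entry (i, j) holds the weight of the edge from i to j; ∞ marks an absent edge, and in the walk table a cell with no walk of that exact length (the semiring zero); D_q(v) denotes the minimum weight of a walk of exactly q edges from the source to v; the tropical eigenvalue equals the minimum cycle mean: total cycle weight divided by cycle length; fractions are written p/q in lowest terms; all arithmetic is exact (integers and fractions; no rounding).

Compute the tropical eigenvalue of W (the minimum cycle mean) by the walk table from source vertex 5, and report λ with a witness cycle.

q=0: [∞, ∞, ∞, ∞, 0]
q=1: [-4, ∞, 3, ∞, 8]
q=2: [4, -12, -7, ∞, 12]
q=3: [-5, -11, 1, -9, -19]
q=4: [-23, -13, -16, -12, -18]
q=5: [-22, -31, -26, -15, -20]
Optimal cycle mean attained by: cycle 1->2->5->1, total (-8) + (-7) + (-4), length 3.
Answer: λ = -19/3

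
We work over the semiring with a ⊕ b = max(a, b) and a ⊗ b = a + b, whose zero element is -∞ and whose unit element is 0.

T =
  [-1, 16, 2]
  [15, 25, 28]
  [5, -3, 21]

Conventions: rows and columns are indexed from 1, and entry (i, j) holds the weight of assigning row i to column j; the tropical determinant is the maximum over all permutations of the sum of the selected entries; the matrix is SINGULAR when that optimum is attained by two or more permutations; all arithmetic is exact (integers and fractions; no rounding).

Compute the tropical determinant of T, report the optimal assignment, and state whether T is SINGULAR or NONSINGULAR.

σ = (1, 2, 3): (-1) + 25 + 21 = 45
σ = (1, 3, 2): (-1) + 28 + (-3) = 24
σ = (2, 1, 3): 16 + 15 + 21 = 52
σ = (2, 3, 1): 16 + 28 + 5 = 49
σ = (3, 1, 2): 2 + 15 + (-3) = 14
σ = (3, 2, 1): 2 + 25 + 5 = 32
Optimal value attained by: σ = (2, 1, 3).
Answer: det⊕(T) = 52; verdict: NONSINGULAR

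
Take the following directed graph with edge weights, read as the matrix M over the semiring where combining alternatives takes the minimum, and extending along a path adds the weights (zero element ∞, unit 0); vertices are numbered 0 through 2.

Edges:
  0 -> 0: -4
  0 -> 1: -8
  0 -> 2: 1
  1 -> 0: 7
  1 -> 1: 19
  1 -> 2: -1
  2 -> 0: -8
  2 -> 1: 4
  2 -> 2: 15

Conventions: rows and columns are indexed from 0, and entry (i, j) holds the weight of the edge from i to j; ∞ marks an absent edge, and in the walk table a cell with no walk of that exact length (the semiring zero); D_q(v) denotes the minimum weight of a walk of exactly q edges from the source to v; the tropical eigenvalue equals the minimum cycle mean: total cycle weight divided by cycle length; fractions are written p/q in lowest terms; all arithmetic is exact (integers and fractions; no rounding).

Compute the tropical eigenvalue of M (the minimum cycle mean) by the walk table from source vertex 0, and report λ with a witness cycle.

q=0: [0, ∞, ∞]
q=1: [-4, -8, 1]
q=2: [-8, -12, -9]
q=3: [-17, -16, -13]
Optimal cycle mean attained by: cycle 0->1->2->0, total (-8) + (-1) + (-8), length 3.
Answer: λ = -17/3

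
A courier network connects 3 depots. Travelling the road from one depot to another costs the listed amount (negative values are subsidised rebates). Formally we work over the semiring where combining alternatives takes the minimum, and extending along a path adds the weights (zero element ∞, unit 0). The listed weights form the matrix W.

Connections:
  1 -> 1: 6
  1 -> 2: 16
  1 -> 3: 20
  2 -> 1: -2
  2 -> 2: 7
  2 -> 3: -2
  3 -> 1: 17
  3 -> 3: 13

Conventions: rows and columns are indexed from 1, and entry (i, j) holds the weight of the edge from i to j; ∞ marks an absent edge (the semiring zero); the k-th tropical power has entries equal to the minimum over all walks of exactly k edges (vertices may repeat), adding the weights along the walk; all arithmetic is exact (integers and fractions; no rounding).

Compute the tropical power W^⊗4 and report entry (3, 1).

W^⊗2:
  [12, 22, 14]
  [4, 14, 5]
  [23, 33, 26]
W^⊗3:
  [18, 28, 20]
  [10, 20, 12]
  [29, 39, 31]
W^⊗4:
  [24, 34, 26]
  [16, 26, 18]
  [35, 45, 37]
Key observation: the optimum is the walk 3->1->1->1->1, with weight 17 + 6 + 6 + 6 = 35.
Optimal value attained by: walk 3->1->1->1->1.
Answer: (W^⊗4)[3][1] = 35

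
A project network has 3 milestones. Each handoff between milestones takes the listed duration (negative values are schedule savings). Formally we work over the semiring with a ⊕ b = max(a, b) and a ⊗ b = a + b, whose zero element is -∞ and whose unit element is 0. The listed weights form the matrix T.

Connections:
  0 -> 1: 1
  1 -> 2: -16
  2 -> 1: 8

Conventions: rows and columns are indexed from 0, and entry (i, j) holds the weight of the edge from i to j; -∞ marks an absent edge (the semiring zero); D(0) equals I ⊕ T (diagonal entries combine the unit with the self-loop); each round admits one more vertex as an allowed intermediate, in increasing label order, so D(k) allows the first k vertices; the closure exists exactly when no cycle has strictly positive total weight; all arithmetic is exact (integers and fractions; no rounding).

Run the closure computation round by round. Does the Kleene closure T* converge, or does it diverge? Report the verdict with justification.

D(0):
  [0, 1, -∞]
  [-∞, 0, -16]
  [-∞, 8, 0]
D(1):
  [0, 1, -∞]
  [-∞, 0, -16]
  [-∞, 8, 0]
D(2):
  [0, 1, -15]
  [-∞, 0, -16]
  [-∞, 8, 0]
D(3):
  [0, 1, -15]
  [-∞, 0, -16]
  [-∞, 8, 0]
Key observation: every diagonal entry stays at the unit through all rounds, so no improving cycle exists.
Answer: CONVERGES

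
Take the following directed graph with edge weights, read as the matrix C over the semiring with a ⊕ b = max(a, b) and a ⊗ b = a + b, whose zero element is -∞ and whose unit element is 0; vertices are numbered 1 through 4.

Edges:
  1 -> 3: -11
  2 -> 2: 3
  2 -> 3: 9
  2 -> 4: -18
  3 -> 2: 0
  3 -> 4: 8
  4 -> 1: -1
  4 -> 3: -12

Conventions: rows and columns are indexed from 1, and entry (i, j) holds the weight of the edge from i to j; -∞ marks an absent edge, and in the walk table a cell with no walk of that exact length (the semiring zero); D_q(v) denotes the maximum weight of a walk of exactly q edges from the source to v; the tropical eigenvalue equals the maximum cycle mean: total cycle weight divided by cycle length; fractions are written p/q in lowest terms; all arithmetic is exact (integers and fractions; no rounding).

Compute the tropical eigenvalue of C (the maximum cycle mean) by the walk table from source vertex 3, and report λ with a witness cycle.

q=0: [-∞, -∞, 0, -∞]
q=1: [-∞, 0, -∞, 8]
q=2: [7, 3, 9, -18]
q=3: [-19, 9, 12, 17]
q=4: [16, 12, 18, 20]
Optimal cycle mean attained by: cycle 2->3->2, total 9 + 0, length 2.
Answer: λ = 9/2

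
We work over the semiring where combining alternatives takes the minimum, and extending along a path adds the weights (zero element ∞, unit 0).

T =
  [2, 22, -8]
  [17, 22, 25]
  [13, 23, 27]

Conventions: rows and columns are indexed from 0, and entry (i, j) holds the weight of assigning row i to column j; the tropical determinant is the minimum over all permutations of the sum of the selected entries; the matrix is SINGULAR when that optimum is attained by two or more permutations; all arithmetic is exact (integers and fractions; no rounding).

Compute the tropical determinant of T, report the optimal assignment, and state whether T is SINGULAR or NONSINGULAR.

σ = (0, 1, 2): 2 + 22 + 27 = 51
σ = (0, 2, 1): 2 + 25 + 23 = 50
σ = (1, 0, 2): 22 + 17 + 27 = 66
σ = (1, 2, 0): 22 + 25 + 13 = 60
σ = (2, 0, 1): (-8) + 17 + 23 = 32
σ = (2, 1, 0): (-8) + 22 + 13 = 27
Optimal value attained by: σ = (2, 1, 0).
Answer: det⊕(T) = 27; verdict: NONSINGULAR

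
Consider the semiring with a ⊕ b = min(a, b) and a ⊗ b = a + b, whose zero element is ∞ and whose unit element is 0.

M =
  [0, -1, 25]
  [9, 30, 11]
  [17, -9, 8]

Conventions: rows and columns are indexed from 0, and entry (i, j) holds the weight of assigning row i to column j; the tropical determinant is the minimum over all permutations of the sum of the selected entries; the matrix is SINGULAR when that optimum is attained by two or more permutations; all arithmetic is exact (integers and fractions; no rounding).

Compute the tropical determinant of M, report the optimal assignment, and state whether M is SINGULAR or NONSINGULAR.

σ = (0, 1, 2): 0 + 30 + 8 = 38
σ = (0, 2, 1): 0 + 11 + (-9) = 2
σ = (1, 0, 2): (-1) + 9 + 8 = 16
σ = (1, 2, 0): (-1) + 11 + 17 = 27
σ = (2, 0, 1): 25 + 9 + (-9) = 25
σ = (2, 1, 0): 25 + 30 + 17 = 72
Optimal value attained by: σ = (0, 2, 1).
Answer: det⊕(M) = 2; verdict: NONSINGULAR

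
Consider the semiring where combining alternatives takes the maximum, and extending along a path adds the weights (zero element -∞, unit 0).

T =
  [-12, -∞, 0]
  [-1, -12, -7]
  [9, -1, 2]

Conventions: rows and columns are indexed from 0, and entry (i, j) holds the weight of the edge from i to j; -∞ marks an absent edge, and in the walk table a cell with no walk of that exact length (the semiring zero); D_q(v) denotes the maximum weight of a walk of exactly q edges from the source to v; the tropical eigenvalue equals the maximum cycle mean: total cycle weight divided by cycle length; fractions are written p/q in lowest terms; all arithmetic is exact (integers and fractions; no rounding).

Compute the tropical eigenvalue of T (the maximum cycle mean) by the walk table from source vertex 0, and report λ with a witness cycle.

q=0: [0, -∞, -∞]
q=1: [-12, -∞, 0]
q=2: [9, -1, 2]
q=3: [11, 1, 9]
Optimal cycle mean attained by: cycle 0->2->0, total 0 + 9, length 2.
Answer: λ = 9/2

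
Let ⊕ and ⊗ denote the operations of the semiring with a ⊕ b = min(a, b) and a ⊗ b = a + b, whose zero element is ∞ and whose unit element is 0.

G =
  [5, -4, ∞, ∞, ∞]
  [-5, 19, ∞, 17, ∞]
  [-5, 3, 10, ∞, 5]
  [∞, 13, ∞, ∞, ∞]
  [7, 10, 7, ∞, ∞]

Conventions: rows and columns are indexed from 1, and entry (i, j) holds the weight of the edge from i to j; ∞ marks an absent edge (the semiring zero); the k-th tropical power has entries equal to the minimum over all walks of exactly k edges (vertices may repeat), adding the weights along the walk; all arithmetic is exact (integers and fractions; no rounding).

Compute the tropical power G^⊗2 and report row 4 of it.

G^⊗2:
  [-9, 1, ∞, 13, ∞]
  [0, -9, ∞, 36, ∞]
  [-2, -9, 12, 20, 15]
  [8, 32, ∞, 30, ∞]
  [2, 3, 17, 27, 12]
Answer: row 4 of G^⊗2 = [8, 32, ∞, 30, ∞]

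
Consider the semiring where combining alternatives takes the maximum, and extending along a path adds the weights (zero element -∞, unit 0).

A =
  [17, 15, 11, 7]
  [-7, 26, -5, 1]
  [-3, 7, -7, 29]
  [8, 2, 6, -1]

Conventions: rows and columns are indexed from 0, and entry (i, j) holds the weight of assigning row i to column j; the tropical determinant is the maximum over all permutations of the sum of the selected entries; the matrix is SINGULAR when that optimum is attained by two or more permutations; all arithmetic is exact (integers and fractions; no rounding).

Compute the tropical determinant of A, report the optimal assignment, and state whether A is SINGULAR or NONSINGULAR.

σ = (0, 1, 2, 3): 17 + 26 + (-7) + (-1) = 35
σ = (0, 1, 3, 2): 17 + 26 + 29 + 6 = 78
σ = (0, 2, 1, 3): 17 + (-5) + 7 + (-1) = 18
σ = (0, 2, 3, 1): 17 + (-5) + 29 + 2 = 43
σ = (0, 3, 1, 2): 17 + 1 + 7 + 6 = 31
σ = (0, 3, 2, 1): 17 + 1 + (-7) + 2 = 13
σ = (1, 0, 2, 3): 15 + (-7) + (-7) + (-1) = 0
σ = (1, 0, 3, 2): 15 + (-7) + 29 + 6 = 43
σ = (1, 2, 0, 3): 15 + (-5) + (-3) + (-1) = 6
σ = (1, 2, 3, 0): 15 + (-5) + 29 + 8 = 47
σ = (1, 3, 0, 2): 15 + 1 + (-3) + 6 = 19
σ = (1, 3, 2, 0): 15 + 1 + (-7) + 8 = 17
σ = (2, 0, 1, 3): 11 + (-7) + 7 + (-1) = 10
σ = (2, 0, 3, 1): 11 + (-7) + 29 + 2 = 35
σ = (2, 1, 0, 3): 11 + 26 + (-3) + (-1) = 33
σ = (2, 1, 3, 0): 11 + 26 + 29 + 8 = 74
σ = (2, 3, 0, 1): 11 + 1 + (-3) + 2 = 11
σ = (2, 3, 1, 0): 11 + 1 + 7 + 8 = 27
σ = (3, 0, 1, 2): 7 + (-7) + 7 + 6 = 13
σ = (3, 0, 2, 1): 7 + (-7) + (-7) + 2 = -5
σ = (3, 1, 0, 2): 7 + 26 + (-3) + 6 = 36
σ = (3, 1, 2, 0): 7 + 26 + (-7) + 8 = 34
σ = (3, 2, 0, 1): 7 + (-5) + (-3) + 2 = 1
σ = (3, 2, 1, 0): 7 + (-5) + 7 + 8 = 17
Optimal value attained by: σ = (0, 1, 3, 2).
Answer: det⊕(A) = 78; verdict: NONSINGULAR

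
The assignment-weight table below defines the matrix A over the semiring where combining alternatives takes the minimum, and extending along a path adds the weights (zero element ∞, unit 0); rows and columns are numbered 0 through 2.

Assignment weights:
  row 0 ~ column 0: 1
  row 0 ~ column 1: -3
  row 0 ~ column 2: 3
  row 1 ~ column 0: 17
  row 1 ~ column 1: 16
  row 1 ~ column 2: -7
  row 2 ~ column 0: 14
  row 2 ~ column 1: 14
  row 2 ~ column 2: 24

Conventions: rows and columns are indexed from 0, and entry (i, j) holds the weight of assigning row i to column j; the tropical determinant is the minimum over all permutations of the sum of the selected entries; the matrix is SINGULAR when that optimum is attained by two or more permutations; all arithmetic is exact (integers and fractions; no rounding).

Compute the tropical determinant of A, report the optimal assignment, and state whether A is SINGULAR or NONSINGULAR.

σ = (0, 1, 2): 1 + 16 + 24 = 41
σ = (0, 2, 1): 1 + (-7) + 14 = 8
σ = (1, 0, 2): (-3) + 17 + 24 = 38
σ = (1, 2, 0): (-3) + (-7) + 14 = 4
σ = (2, 0, 1): 3 + 17 + 14 = 34
σ = (2, 1, 0): 3 + 16 + 14 = 33
Optimal value attained by: σ = (1, 2, 0).
Answer: det⊕(A) = 4; verdict: NONSINGULAR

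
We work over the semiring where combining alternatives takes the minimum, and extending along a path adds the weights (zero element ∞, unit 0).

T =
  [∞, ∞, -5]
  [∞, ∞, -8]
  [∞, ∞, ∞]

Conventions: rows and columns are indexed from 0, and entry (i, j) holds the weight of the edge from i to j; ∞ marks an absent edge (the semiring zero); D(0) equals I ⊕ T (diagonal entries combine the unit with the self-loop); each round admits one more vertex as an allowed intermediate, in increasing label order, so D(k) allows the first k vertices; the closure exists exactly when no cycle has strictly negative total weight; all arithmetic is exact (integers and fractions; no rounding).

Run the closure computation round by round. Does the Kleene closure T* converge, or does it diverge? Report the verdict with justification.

D(0):
  [0, ∞, -5]
  [∞, 0, -8]
  [∞, ∞, 0]
D(1):
  [0, ∞, -5]
  [∞, 0, -8]
  [∞, ∞, 0]
D(2):
  [0, ∞, -5]
  [∞, 0, -8]
  [∞, ∞, 0]
D(3):
  [0, ∞, -5]
  [∞, 0, -8]
  [∞, ∞, 0]
Key observation: every diagonal entry stays at the unit through all rounds, so no improving cycle exists.
Answer: CONVERGES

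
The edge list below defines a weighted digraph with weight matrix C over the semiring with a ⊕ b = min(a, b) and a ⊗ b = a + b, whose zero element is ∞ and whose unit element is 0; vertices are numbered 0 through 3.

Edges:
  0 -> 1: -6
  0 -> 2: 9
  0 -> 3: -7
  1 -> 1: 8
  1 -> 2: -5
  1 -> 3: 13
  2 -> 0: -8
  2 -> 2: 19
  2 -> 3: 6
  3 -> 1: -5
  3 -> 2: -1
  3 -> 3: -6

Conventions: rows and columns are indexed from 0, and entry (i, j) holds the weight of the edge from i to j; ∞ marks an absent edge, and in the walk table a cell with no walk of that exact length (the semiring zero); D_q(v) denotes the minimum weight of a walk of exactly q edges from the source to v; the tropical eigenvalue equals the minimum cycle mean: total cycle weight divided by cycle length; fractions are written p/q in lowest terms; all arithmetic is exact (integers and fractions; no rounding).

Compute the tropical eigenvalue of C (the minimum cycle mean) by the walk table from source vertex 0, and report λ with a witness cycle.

q=0: [0, ∞, ∞, ∞]
q=1: [∞, -6, 9, -7]
q=2: [1, -12, -11, -13]
q=3: [-19, -18, -17, -19]
q=4: [-25, -25, -23, -26]
Optimal cycle mean attained by: cycle 0->1->2->0, total (-6) + (-5) + (-8), length 3.
Answer: λ = -19/3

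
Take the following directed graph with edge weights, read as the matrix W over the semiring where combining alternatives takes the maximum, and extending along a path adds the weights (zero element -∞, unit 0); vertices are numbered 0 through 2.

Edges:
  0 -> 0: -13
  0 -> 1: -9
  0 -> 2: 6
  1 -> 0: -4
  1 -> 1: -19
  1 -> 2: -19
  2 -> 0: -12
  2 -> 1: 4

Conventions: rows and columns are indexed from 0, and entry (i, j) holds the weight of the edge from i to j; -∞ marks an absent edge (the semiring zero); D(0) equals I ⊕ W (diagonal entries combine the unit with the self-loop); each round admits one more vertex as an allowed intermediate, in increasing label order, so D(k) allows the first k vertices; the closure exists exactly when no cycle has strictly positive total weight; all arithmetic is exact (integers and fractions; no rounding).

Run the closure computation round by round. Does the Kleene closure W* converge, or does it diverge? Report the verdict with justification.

D(0):
  [0, -9, 6]
  [-4, 0, -19]
  [-12, 4, 0]
D(1):
  [0, -9, 6]
  [-4, 0, 2]
  [-12, 4, 0]
Detection: at round 2, diagonal entry (2, 2) turns strictly positive.
Key observation: the cycle 2->1->0->2 has total weight 4 + (-4) + 6, which is strictly positive.
Answer: DIVERGES — positive cycle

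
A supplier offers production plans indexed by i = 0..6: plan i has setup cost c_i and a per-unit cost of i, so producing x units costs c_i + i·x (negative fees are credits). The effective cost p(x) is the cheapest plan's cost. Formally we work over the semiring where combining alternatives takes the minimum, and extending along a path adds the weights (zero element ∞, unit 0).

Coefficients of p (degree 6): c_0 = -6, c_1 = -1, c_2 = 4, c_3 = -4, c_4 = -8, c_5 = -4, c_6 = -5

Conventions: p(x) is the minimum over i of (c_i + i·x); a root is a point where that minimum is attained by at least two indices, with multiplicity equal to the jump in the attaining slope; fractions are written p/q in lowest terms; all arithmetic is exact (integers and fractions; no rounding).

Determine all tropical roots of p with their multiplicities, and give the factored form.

hull edge (i=0, c=-6) to (i=4, c=-8): slope -1/2, span 4
hull edge (i=4, c=-8) to (i=6, c=-5): slope 3/2, span 2
Factored form: p(x) = -5 ⊗ (x ⊕ (-3/2)) ⊗ (x ⊕ (-3/2)) ⊗ (x ⊕ 1/2) ⊗ (x ⊕ 1/2) ⊗ (x ⊕ 1/2) ⊗ (x ⊕ 1/2)
Answer: roots = -3/2 (mult 2), 1/2 (mult 4)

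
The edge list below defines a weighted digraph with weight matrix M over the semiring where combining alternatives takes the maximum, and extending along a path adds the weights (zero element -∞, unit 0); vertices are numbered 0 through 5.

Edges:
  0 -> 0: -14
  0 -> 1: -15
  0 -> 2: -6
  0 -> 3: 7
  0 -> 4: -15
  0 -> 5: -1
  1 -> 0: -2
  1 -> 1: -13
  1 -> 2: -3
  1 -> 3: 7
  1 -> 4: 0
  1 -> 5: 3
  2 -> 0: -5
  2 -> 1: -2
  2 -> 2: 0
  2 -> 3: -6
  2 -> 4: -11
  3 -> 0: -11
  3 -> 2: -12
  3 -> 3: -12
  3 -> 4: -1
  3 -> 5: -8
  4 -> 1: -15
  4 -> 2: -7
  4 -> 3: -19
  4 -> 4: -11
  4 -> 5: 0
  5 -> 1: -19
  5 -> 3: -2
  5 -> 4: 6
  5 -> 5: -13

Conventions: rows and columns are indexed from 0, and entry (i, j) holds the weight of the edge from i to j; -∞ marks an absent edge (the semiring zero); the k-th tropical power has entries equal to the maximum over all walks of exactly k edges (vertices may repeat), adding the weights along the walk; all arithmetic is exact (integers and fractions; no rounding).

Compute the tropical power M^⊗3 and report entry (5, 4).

M^⊗2:
  [-4, -8, -5, -3, 6, -1]
  [-4, -5, -3, 5, 9, 0]
  [-4, -2, 0, 5, -2, 1]
  [-17, -14, -8, -4, -2, -1]
  [-12, -9, -7, -2, 6, -11]
  [-13, -9, -1, -12, -3, 6]
M^⊗3:
  [-10, -7, -1, 3, 5, 6]
  [-6, -5, 2, 3, 6, 9]
  [-4, -2, 0, 5, 7, 1]
  [-13, -10, -8, -3, 5, -2]
  [-11, -9, -1, -2, -3, 6]
  [-6, -3, -1, 4, 12, -3]
Key observation: the optimum is the walk 5->4->5->4, with weight 6 + 0 + 6 = 12.
Optimal value attained by: walk 5->4->5->4.
Answer: (M^⊗3)[5][4] = 12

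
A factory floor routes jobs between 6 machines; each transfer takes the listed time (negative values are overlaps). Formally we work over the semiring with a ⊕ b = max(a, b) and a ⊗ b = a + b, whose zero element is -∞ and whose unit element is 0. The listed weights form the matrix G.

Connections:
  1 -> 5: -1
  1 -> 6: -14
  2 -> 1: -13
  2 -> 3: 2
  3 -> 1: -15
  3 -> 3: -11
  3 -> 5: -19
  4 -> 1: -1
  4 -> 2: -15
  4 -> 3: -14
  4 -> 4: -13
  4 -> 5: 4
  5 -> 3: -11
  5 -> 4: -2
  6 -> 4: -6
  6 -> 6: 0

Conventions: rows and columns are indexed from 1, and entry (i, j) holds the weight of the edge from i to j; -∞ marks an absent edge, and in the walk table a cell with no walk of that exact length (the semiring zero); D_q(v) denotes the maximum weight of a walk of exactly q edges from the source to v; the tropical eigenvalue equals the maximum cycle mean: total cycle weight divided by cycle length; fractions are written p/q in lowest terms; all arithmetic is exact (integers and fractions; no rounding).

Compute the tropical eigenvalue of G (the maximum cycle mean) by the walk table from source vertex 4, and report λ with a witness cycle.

q=0: [-∞, -∞, -∞, 0, -∞, -∞]
q=1: [-1, -15, -14, -13, 4, -∞]
q=2: [-14, -28, -7, 2, -2, -15]
q=3: [1, -13, -12, -4, 6, -15]
q=4: [-5, -19, -5, 4, 0, -13]
q=5: [3, -11, -10, -2, 8, -13]
q=6: [-3, -17, -3, 6, 2, -11]
Optimal cycle mean attained by: cycle 4->5->4, total 4 + (-2), length 2.
Answer: λ = 1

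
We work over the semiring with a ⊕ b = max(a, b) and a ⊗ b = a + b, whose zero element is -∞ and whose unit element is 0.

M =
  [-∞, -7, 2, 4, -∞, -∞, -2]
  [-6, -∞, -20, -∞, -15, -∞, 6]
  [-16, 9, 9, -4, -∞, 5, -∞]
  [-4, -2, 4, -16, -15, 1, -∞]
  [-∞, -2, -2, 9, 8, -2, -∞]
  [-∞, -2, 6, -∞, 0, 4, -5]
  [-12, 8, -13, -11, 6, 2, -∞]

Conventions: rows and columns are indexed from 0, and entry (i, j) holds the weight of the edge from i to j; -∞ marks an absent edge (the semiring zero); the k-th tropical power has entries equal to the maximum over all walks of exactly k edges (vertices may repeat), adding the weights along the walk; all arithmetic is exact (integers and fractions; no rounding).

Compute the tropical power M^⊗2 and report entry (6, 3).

M^⊗2:
  [0, 11, 11, -2, 4, 7, -1]
  [-6, 14, -4, -2, 12, 8, -8]
  [3, 18, 18, 5, 5, 14, 15]
  [-8, 13, 13, 0, 1, 9, 4]
  [5, 7, 13, 17, 16, 10, 4]
  [-8, 15, 15, 9, 8, 11, 4]
  [2, 4, 8, 15, 14, 6, 14]
Key observation: the optimum is the walk 6->4->3, with weight 6 + 9 = 15.
Optimal value attained by: walk 6->4->3.
Answer: (M^⊗2)[6][3] = 15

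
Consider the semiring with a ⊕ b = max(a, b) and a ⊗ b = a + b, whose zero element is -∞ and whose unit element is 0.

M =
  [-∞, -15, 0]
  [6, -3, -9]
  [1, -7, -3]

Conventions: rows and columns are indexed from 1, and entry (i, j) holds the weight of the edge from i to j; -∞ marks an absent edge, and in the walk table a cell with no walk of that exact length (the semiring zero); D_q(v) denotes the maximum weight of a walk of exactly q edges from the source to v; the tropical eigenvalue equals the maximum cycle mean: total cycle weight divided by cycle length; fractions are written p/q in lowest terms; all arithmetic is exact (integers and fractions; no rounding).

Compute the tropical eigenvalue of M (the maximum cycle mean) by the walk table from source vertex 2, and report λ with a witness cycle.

q=0: [-∞, 0, -∞]
q=1: [6, -3, -9]
q=2: [3, -6, 6]
q=3: [7, -1, 3]
Optimal cycle mean attained by: cycle 1->3->1, total 0 + 1, length 2.
Answer: λ = 1/2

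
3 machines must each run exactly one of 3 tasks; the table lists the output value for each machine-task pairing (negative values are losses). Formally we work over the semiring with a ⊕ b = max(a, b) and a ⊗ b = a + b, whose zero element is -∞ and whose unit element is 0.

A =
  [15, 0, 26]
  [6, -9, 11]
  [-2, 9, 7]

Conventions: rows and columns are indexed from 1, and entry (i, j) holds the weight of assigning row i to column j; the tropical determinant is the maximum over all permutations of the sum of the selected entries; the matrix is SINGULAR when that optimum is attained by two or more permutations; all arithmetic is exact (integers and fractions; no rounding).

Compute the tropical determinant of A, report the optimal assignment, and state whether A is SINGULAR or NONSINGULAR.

σ = (1, 2, 3): 15 + (-9) + 7 = 13
σ = (1, 3, 2): 15 + 11 + 9 = 35
σ = (2, 1, 3): 0 + 6 + 7 = 13
σ = (2, 3, 1): 0 + 11 + (-2) = 9
σ = (3, 1, 2): 26 + 6 + 9 = 41
σ = (3, 2, 1): 26 + (-9) + (-2) = 15
Optimal value attained by: σ = (3, 1, 2).
Answer: det⊕(A) = 41; verdict: NONSINGULAR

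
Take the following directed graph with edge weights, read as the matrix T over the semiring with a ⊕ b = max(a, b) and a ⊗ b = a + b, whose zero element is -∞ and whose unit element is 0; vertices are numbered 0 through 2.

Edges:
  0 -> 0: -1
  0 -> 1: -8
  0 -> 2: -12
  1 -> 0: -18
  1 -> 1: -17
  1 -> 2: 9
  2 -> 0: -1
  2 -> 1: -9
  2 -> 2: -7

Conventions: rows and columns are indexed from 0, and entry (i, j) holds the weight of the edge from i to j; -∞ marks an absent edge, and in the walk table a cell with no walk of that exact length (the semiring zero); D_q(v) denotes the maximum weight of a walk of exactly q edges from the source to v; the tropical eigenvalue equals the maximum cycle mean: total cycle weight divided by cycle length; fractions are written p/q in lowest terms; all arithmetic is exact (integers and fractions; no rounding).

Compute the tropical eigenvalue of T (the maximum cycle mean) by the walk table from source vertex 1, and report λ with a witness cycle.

q=0: [-∞, 0, -∞]
q=1: [-18, -17, 9]
q=2: [8, 0, 2]
q=3: [7, 0, 9]
Optimal cycle mean attained by: cycle 0->1->2->0, total (-8) + 9 + (-1), length 3.
Answer: λ = 0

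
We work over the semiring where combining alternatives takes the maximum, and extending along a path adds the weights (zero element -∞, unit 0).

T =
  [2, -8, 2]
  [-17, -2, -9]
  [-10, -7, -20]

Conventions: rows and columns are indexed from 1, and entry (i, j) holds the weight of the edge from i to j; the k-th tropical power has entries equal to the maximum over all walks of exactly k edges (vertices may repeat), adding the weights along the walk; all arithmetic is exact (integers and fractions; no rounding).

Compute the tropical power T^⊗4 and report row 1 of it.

T^⊗2:
  [4, -5, 4]
  [-15, -4, -11]
  [-8, -9, -8]
T^⊗3:
  [6, -3, 6]
  [-13, -6, -13]
  [-6, -11, -6]
T^⊗4:
  [8, -1, 8]
  [-11, -8, -11]
  [-4, -13, -4]
Answer: row 1 of T^⊗4 = [8, -1, 8]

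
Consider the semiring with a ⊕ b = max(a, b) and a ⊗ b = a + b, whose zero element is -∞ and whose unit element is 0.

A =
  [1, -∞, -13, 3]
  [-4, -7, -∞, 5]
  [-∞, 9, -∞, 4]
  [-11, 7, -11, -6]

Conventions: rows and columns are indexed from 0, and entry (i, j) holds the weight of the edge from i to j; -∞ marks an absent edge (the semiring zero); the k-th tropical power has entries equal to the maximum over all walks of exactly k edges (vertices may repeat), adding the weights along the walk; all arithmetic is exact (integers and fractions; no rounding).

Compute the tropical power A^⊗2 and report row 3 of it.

A^⊗2:
  [2, 10, -8, 4]
  [-3, 12, -6, -1]
  [5, 11, -7, 14]
  [3, 1, -17, 12]
Answer: row 3 of A^⊗2 = [3, 1, -17, 12]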